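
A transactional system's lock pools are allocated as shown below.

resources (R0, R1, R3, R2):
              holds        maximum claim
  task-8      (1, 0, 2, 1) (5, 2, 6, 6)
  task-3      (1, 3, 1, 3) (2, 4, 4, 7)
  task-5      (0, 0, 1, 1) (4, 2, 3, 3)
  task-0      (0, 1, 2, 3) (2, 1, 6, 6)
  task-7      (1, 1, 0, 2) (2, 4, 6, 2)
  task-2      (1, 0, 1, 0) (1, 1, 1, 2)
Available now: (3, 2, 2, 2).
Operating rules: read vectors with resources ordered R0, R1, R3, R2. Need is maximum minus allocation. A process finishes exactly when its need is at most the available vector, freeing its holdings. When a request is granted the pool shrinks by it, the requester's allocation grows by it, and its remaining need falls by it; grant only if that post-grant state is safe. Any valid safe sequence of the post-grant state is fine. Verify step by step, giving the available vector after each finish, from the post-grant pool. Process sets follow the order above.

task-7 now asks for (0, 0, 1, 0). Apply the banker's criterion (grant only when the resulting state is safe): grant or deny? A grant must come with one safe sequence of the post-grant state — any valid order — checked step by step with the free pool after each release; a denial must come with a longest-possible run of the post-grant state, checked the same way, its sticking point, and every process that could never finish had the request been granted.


DENY. Granting would leave the state unsafe.
Key observation: after task-2, task-5 the pool peaks at (4, 2, 3, 3), and each blocked process is short somewhere: task-8 on R3, R2; task-3 on R2; task-0 on R3; task-7 on R1, R3.
Pretend the grant happened; the run task-2, task-5 goes as far as possible. Step-by-step check:
  pool = (3, 2, 1, 2)
  run task-2 (needs (0, 1, 0, 2), free (3, 2, 1, 2)); after release of (1, 0, 1, 0) the pool is (4, 2, 2, 2)
  run task-5 (needs (4, 2, 2, 2), free (4, 2, 2, 2)); after release of (0, 0, 1, 1) the pool is (4, 2, 3, 3)
  task-8 still needs (4, 2, 4, 5) but only (4, 2, 3, 3) is free — short on R3 and R2
  task-3 still needs (1, 1, 3, 4) but only (4, 2, 3, 3) is free — short on R2
  task-0 still needs (2, 0, 4, 3) but only (4, 2, 3, 3) is free — short on R3
  task-7 still needs (1, 3, 5, 0) but only (4, 2, 3, 3) is free — short on R1 and R3
Processes that could never finish after the grant: task-8, task-3, task-0 and task-7.


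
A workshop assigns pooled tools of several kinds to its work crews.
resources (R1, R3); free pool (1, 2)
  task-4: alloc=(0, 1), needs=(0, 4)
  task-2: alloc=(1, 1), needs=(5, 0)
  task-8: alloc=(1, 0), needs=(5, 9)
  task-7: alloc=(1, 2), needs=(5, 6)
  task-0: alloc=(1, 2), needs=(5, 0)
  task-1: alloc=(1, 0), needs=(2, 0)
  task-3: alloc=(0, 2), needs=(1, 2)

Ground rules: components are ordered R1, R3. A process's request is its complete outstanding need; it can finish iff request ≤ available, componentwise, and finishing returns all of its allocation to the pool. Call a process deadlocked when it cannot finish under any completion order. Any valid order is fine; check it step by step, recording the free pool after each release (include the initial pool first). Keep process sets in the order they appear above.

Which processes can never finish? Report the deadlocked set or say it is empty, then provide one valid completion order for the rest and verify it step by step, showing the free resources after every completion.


Deadlocked set: task-2, task-8, task-7, task-0 and task-1.
Key observation: the pool after task-3, task-4 is (1, 5); every surviving request exceeds it in R1, so progress ends there.
The rest can finish in the order task-3, task-4. Check, step by step:
  pool = (1, 2)
  task-3 needs (1, 2) <= (1, 2) -> finishes; pool += (0, 2) = (1, 4)
  task-4 needs (0, 4) <= (1, 4) -> finishes; pool += (0, 1) = (1, 5)
The stuck group stays short no matter what:
  task-2 cannot run: need (5, 0) vs free (1, 5) (insufficient R1)
  task-8 cannot run: need (5, 9) vs free (1, 5) (insufficient R1 and R3)
  task-7 cannot run: need (5, 6) vs free (1, 5) (insufficient R1 and R3)
  task-0 cannot run: need (5, 0) vs free (1, 5) (insufficient R1)
  task-1 cannot run: need (2, 0) vs free (1, 5) (insufficient R1)


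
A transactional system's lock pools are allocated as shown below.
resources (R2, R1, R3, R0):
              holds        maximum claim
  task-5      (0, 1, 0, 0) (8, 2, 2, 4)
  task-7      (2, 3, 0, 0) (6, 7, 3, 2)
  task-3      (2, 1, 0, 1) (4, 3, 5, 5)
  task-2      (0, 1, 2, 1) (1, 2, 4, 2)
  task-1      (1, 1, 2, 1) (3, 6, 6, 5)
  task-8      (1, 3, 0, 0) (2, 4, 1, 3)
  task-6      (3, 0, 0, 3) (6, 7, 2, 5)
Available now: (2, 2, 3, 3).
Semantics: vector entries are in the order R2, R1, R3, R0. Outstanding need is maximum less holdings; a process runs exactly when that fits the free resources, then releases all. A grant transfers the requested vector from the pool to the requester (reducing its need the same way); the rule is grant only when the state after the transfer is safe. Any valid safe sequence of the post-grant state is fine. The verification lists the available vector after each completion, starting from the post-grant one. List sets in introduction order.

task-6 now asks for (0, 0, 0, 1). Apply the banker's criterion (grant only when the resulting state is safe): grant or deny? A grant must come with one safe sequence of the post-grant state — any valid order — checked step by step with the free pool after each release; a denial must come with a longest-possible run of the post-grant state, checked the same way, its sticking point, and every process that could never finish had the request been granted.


DENY — the pretend-granted state is unsafe.
Key observation: after task-2, task-8 the pool peaks at (3, 6, 5, 3), and each blocked process is short somewhere: task-5 on R2, R0; task-7 on R2; task-3 on R0; task-1 on R0; task-6 on R1.
Pretend the grant happened; the run task-2, task-8 goes as far as possible. Step-by-step check:
  pool = (2, 2, 3, 2)
  run task-2 (needs (1, 1, 2, 1), free (2, 2, 3, 2)); after release of (0, 1, 2, 1) the pool is (2, 3, 5, 3)
  run task-8 (needs (1, 1, 1, 3), free (2, 3, 5, 3)); after release of (1, 3, 0, 0) the pool is (3, 6, 5, 3)
  blocked: task-5 wants (8, 1, 2, 4), pool (3, 6, 5, 3) — not enough R2 and R0
  blocked: task-7 wants (4, 4, 3, 2), pool (3, 6, 5, 3) — not enough R2
  blocked: task-3 wants (2, 2, 5, 4), pool (3, 6, 5, 3) — not enough R0
  blocked: task-1 wants (2, 5, 4, 4), pool (3, 6, 5, 3) — not enough R0
  blocked: task-6 wants (3, 7, 2, 1), pool (3, 6, 5, 3) — not enough R1
Had the request been granted, task-5, task-7, task-3, task-1 and task-6 could never finish.


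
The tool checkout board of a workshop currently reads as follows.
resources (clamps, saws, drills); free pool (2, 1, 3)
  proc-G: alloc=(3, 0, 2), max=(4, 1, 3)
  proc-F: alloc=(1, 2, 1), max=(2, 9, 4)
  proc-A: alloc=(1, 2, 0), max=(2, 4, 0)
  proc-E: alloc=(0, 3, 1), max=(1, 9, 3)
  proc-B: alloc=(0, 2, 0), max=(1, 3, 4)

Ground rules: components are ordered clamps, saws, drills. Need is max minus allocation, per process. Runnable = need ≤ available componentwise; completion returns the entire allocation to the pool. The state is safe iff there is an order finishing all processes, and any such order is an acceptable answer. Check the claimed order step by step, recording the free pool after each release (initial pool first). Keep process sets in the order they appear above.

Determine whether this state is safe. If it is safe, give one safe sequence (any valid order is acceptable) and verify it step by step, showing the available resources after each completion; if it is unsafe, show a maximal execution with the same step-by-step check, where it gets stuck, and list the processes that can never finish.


UNSAFE — no complete ordering exists.
Key observation: even finishing proc-G, proc-B, proc-A leaves just (6, 5, 5) free — too little saws for any of the remaining processes.
The run proc-G, proc-B, proc-A cannot be extended any further. Verifying each step:
  pool = (2, 1, 3)
  proc-G: need (1, 1, 1) fits (2, 1, 3); releases (3, 0, 2), pool now (5, 1, 5)
  proc-B: need (1, 1, 4) fits (5, 1, 5); releases (0, 2, 0), pool now (5, 3, 5)
  proc-A: need (1, 2, 0) fits (5, 3, 5); releases (1, 2, 0), pool now (6, 5, 5)
  blocked: proc-F wants (1, 7, 3), pool (6, 5, 5) — not enough saws
  blocked: proc-E wants (1, 6, 2), pool (6, 5, 5) — not enough saws
Never able to finish: proc-F and proc-E.


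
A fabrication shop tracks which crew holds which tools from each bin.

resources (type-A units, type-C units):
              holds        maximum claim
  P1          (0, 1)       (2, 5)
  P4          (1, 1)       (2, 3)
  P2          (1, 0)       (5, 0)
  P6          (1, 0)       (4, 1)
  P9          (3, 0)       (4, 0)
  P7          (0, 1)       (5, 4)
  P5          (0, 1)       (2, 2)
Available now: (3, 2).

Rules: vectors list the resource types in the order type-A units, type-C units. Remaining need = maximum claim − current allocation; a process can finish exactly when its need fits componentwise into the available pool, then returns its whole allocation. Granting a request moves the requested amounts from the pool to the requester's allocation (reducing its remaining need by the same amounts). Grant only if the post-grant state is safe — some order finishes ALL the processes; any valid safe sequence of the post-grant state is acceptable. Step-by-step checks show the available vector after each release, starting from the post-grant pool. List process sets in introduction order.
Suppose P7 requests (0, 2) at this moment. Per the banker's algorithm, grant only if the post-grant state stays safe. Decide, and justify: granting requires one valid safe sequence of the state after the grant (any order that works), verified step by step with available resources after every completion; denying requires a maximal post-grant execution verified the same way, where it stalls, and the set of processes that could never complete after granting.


DENY — the pretend-granted state is unsafe.
Key observation: P9, P2 can finish, but then (7, 0) is all there is, and the blocked group's type-C units demands exceed it.
After a pretend grant, a maximal execution: P9, P2 — then nothing else fits. Verifying each step:
  pool = (3, 0)
  run P9 (needs (1, 0), free (3, 0)); after release of (3, 0) the pool is (6, 0)
  run P2 (needs (4, 0), free (6, 0)); after release of (1, 0) the pool is (7, 0)
  P1 cannot run: need (2, 4) vs free (7, 0) (insufficient type-C units)
  P4 cannot run: need (1, 2) vs free (7, 0) (insufficient type-C units)
  P6 cannot run: need (3, 1) vs free (7, 0) (insufficient type-C units)
  P7 cannot run: need (5, 1) vs free (7, 0) (insufficient type-C units)
  P5 cannot run: need (2, 1) vs free (7, 0) (insufficient type-C units)
Processes that could never finish after the grant: P1, P4, P6, P7 and P5.


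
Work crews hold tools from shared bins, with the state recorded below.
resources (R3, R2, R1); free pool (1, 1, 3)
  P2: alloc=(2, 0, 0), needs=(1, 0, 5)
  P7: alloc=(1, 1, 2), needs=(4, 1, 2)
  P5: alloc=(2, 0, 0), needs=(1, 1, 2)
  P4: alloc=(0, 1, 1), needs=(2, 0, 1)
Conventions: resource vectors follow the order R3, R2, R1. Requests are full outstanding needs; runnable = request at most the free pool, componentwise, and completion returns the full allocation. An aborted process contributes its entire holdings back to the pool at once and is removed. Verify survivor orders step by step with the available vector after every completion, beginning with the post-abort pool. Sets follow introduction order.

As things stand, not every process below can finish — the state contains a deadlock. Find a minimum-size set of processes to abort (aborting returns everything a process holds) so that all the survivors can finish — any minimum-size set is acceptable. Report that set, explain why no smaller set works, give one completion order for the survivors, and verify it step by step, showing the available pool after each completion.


Abort P7.
Key observation: the returned (1, 1, 2) from P7 is what brings P2 — unrunnable before, under any order — into play at step 2.
No smaller set exists: with zero aborts the deadlock remains.
Survivors finish in the order: P4, P2, P5. Step-by-step check (pool after the aborts first):
  pool = (2, 2, 5)
  P4 needs (2, 0, 1) <= (2, 2, 5) -> finishes; pool += (0, 1, 1) = (2, 3, 6)
  P2 needs (1, 0, 5) <= (2, 3, 6) -> finishes; pool += (2, 0, 0) = (4, 3, 6)
  P5 needs (1, 1, 2) <= (4, 3, 6) -> finishes; pool += (2, 0, 0) = (6, 3, 6)


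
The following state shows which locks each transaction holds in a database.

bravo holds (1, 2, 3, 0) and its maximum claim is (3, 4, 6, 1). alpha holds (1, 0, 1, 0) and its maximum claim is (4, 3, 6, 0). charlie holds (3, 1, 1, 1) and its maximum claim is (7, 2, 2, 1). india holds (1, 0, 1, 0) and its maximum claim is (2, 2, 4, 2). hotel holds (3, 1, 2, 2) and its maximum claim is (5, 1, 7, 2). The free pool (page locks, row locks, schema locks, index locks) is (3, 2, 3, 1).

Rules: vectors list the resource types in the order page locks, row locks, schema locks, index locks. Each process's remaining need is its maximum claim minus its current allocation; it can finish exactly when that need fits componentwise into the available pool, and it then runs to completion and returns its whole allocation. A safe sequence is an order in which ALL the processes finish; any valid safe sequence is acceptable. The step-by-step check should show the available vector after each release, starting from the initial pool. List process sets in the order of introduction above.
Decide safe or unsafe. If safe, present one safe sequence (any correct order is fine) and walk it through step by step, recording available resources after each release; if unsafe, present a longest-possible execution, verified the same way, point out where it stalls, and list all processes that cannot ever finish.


SAFE — a valid safe sequence is bravo, hotel, charlie, india, alpha.
Key observation: at bravo the run first touches a limit — (2, 2, 3, 1) against (3, 2, 3, 1), exact on a resource it actually requests.
Walking it through:
  pool = (3, 2, 3, 1)
  bravo needs (2, 2, 3, 1) <= (3, 2, 3, 1) -> finishes; pool += (1, 2, 3, 0) = (4, 4, 6, 1)
  hotel needs (2, 0, 5, 0) <= (4, 4, 6, 1) -> finishes; pool += (3, 1, 2, 2) = (7, 5, 8, 3)
  charlie needs (4, 1, 1, 0) <= (7, 5, 8, 3) -> finishes; pool += (3, 1, 1, 1) = (10, 6, 9, 4)
  india needs (1, 2, 3, 2) <= (10, 6, 9, 4) -> finishes; pool += (1, 0, 1, 0) = (11, 6, 10, 4)
  alpha needs (3, 3, 5, 0) <= (11, 6, 10, 4) -> finishes; pool += (1, 0, 1, 0) = (12, 6, 11, 4)


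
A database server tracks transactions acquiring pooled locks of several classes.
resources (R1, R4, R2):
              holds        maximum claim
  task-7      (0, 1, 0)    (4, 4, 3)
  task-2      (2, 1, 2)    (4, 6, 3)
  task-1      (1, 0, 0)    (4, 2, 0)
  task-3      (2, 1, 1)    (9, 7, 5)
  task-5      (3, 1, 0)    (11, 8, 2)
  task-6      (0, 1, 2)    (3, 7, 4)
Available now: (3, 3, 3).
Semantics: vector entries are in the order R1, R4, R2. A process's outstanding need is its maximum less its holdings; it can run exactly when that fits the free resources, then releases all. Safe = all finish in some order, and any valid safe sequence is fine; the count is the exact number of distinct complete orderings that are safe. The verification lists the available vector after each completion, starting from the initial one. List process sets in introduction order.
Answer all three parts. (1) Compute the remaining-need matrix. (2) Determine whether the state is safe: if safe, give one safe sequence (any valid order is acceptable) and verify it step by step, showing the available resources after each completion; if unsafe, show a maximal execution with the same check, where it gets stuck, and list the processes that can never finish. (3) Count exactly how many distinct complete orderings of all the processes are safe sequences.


(1) Remaining need (order R1, R4, R2):
  task-7: (4, 3, 3)
  task-2: (2, 5, 1)
  task-1: (3, 2, 0)
  task-3: (7, 6, 4)
  task-5: (8, 7, 2)
  task-6: (3, 6, 2)
(2) The state is UNSAFE.
Key observation: even finishing task-1, task-7 leaves just (4, 4, 3) free — too little R4 for any of the remaining processes.
Going as far as possible: task-1, task-7; after that, nothing fits. Verifying each step:
  pool = (3, 3, 3)
  run task-1 (needs (3, 2, 0), free (3, 3, 3)); after release of (1, 0, 0) the pool is (4, 3, 3)
  run task-7 (needs (4, 3, 3), free (4, 3, 3)); after release of (0, 1, 0) the pool is (4, 4, 3)
  task-2 still needs (2, 5, 1) but only (4, 4, 3) is free — short on R4
  task-3 still needs (7, 6, 4) but only (4, 4, 3) is free — short on R1, R4 and R2
  task-5 still needs (8, 7, 2) but only (4, 4, 3) is free — short on R1 and R4
  task-6 still needs (3, 6, 2) but only (4, 4, 3) is free — short on R4
Never able to finish: task-2, task-3, task-5 and task-6.
(3) Exactly 0 of the possible complete orderings are safe sequences.


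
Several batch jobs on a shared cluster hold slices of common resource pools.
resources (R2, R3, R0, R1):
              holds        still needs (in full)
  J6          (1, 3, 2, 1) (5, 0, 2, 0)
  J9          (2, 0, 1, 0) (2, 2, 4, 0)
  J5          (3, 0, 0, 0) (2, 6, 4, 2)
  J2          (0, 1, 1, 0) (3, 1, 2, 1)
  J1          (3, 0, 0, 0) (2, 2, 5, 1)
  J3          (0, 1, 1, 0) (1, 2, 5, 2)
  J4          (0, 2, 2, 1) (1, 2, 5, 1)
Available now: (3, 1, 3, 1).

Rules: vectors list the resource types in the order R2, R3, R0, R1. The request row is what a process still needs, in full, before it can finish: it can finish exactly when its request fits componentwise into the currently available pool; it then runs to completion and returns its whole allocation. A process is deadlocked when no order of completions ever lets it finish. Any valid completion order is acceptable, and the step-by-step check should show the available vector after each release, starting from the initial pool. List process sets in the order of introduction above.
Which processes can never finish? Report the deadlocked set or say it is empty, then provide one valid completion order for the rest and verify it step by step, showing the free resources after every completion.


Nothing here is deadlocked.
Key observation: there is always a runnable process — J2 first — so the state unwinds completely.
One completion order for the rest: J2, J9, J4, J1, J3, J6, J5. Step-by-step check:
  pool = (3, 1, 3, 1)
  J2: need (3, 1, 2, 1) fits (3, 1, 3, 1); releases (0, 1, 1, 0), pool now (3, 2, 4, 1)
  J9: need (2, 2, 4, 0) fits (3, 2, 4, 1); releases (2, 0, 1, 0), pool now (5, 2, 5, 1)
  J4: need (1, 2, 5, 1) fits (5, 2, 5, 1); releases (0, 2, 2, 1), pool now (5, 4, 7, 2)
  J1: need (2, 2, 5, 1) fits (5, 4, 7, 2); releases (3, 0, 0, 0), pool now (8, 4, 7, 2)
  J3: need (1, 2, 5, 2) fits (8, 4, 7, 2); releases (0, 1, 1, 0), pool now (8, 5, 8, 2)
  J6: need (5, 0, 2, 0) fits (8, 5, 8, 2); releases (1, 3, 2, 1), pool now (9, 8, 10, 3)
  J5: need (2, 6, 4, 2) fits (9, 8, 10, 3); releases (3, 0, 0, 0), pool now (12, 8, 10, 3)


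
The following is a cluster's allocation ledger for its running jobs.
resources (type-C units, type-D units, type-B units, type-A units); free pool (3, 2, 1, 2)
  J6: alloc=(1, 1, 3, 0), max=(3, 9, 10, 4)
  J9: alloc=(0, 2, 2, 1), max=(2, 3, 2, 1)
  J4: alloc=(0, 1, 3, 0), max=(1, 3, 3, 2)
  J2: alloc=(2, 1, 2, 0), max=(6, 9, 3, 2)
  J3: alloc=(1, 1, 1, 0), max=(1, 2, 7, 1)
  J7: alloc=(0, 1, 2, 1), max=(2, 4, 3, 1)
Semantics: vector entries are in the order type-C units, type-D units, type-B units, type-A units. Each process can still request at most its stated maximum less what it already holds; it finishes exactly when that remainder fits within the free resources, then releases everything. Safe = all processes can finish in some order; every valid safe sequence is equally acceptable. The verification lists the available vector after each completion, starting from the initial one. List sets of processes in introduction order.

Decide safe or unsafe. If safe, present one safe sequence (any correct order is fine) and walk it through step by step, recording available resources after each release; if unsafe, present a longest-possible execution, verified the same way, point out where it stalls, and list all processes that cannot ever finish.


The state is UNSAFE.
Key observation: no order helps: past J4, J9, J7, J3, the free pool tops out at (4, 7, 9, 4), below what each blocked process needs in type-D units.
A maximal execution: J4, J9, J7, J3 — then nothing else fits. Check, step by step:
  pool = (3, 2, 1, 2)
  J4: need (1, 2, 0, 2) fits (3, 2, 1, 2); releases (0, 1, 3, 0), pool now (3, 3, 4, 2)
  J9: need (2, 1, 0, 0) fits (3, 3, 4, 2); releases (0, 2, 2, 1), pool now (3, 5, 6, 3)
  J7: need (2, 3, 1, 0) fits (3, 5, 6, 3); releases (0, 1, 2, 1), pool now (3, 6, 8, 4)
  J3: need (0, 1, 6, 1) fits (3, 6, 8, 4); releases (1, 1, 1, 0), pool now (4, 7, 9, 4)
  J6 still needs (2, 8, 7, 4) but only (4, 7, 9, 4) is free — short on type-D units
  J2 still needs (4, 8, 1, 2) but only (4, 7, 9, 4) is free — short on type-D units
Never able to finish: J6 and J2.


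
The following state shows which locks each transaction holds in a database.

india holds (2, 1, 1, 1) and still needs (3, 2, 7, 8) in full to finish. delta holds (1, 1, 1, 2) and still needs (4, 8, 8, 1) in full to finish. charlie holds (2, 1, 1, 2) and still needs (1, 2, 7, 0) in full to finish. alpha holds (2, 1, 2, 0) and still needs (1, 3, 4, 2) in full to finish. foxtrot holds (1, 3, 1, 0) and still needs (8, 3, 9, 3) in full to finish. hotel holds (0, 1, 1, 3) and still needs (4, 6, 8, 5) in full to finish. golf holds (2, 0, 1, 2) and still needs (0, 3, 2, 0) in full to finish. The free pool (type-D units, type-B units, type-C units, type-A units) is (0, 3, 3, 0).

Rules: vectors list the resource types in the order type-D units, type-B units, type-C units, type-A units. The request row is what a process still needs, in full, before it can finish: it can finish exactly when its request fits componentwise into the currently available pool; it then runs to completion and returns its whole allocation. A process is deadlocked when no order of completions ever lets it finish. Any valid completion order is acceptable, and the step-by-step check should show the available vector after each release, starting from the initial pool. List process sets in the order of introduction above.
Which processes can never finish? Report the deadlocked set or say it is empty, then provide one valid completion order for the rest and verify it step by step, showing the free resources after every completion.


The deadlocked set is india, delta, charlie, foxtrot and hotel.
Key observation: type-C units is the bottleneck — with golf, alpha done the pool holds (4, 4, 6, 2), short of every remaining need.
A valid finishing order for the others: golf, alpha. Check, step by step:
  pool = (0, 3, 3, 0)
  golf needs (0, 3, 2, 0) <= (0, 3, 3, 0) -> finishes; pool += (2, 0, 1, 2) = (2, 3, 4, 2)
  alpha needs (1, 3, 4, 2) <= (2, 3, 4, 2) -> finishes; pool += (2, 1, 2, 0) = (4, 4, 6, 2)
None of the blocked processes ever fits:
  blocked: india wants (3, 2, 7, 8), pool (4, 4, 6, 2) — not enough type-C units and type-A units
  blocked: delta wants (4, 8, 8, 1), pool (4, 4, 6, 2) — not enough type-B units and type-C units
  blocked: charlie wants (1, 2, 7, 0), pool (4, 4, 6, 2) — not enough type-C units
  blocked: foxtrot wants (8, 3, 9, 3), pool (4, 4, 6, 2) — not enough type-D units, type-C units and type-A units
  blocked: hotel wants (4, 6, 8, 5), pool (4, 4, 6, 2) — not enough type-B units, type-C units and type-A units


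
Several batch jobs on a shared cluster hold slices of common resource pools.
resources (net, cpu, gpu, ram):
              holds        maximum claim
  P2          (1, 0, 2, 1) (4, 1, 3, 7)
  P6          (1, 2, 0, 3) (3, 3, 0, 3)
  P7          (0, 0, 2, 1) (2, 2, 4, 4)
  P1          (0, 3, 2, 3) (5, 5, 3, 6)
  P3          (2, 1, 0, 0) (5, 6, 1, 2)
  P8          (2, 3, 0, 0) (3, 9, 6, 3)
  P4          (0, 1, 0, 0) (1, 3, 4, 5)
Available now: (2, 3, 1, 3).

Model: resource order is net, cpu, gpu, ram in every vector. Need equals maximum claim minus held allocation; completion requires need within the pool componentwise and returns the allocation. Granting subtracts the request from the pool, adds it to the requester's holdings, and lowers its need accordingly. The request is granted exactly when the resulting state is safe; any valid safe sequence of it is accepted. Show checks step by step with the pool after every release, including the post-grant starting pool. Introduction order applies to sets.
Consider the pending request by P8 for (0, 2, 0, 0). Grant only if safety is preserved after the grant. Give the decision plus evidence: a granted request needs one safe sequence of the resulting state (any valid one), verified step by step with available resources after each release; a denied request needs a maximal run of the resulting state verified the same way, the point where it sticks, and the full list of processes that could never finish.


DENY: after the grant no complete ordering would exist.
Key observation: after P6, P2, P7, P4 the pool peaks at (4, 4, 5, 8), and each blocked process is short somewhere: P1 on net; P3 on cpu; P8 on gpu.
Pretend the grant happened; the run P6, P2, P7, P4 goes as far as possible. Verifying each step:
  pool = (2, 1, 1, 3)
  P6 needs (2, 1, 0, 0) <= (2, 1, 1, 3) -> finishes; pool += (1, 2, 0, 3) = (3, 3, 1, 6)
  P2 needs (3, 1, 1, 6) <= (3, 3, 1, 6) -> finishes; pool += (1, 0, 2, 1) = (4, 3, 3, 7)
  P7 needs (2, 2, 2, 3) <= (4, 3, 3, 7) -> finishes; pool += (0, 0, 2, 1) = (4, 3, 5, 8)
  P4 needs (1, 2, 4, 5) <= (4, 3, 5, 8) -> finishes; pool += (0, 1, 0, 0) = (4, 4, 5, 8)
  P1 still needs (5, 2, 1, 3) but only (4, 4, 5, 8) is free — short on net
  P3 still needs (3, 5, 1, 2) but only (4, 4, 5, 8) is free — short on cpu
  P8 still needs (1, 4, 6, 3) but only (4, 4, 5, 8) is free — short on gpu
Post-grant, the permanently blocked set is P1, P3 and P8.


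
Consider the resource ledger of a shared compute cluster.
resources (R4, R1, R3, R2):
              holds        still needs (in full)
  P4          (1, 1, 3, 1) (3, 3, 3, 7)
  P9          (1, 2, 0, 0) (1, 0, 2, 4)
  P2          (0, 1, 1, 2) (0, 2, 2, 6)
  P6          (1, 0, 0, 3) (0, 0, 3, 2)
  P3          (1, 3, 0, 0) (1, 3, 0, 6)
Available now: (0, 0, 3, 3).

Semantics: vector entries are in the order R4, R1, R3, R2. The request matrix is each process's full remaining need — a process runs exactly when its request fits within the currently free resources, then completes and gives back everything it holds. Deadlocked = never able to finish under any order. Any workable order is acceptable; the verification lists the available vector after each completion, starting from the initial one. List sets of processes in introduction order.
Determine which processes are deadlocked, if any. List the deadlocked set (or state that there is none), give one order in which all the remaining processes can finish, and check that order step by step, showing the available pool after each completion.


No process is deadlocked.
Key observation: P6 fits the free pool immediately, and its release cascades until everyone finishes.
The rest can finish in the order P6, P9, P2, P3, P4. Verifying each step:
  pool = (0, 0, 3, 3)
  P6 needs (0, 0, 3, 2) <= (0, 0, 3, 3) -> finishes; pool += (1, 0, 0, 3) = (1, 0, 3, 6)
  P9 needs (1, 0, 2, 4) <= (1, 0, 3, 6) -> finishes; pool += (1, 2, 0, 0) = (2, 2, 3, 6)
  P2 needs (0, 2, 2, 6) <= (2, 2, 3, 6) -> finishes; pool += (0, 1, 1, 2) = (2, 3, 4, 8)
  P3 needs (1, 3, 0, 6) <= (2, 3, 4, 8) -> finishes; pool += (1, 3, 0, 0) = (3, 6, 4, 8)
  P4 needs (3, 3, 3, 7) <= (3, 6, 4, 8) -> finishes; pool += (1, 1, 3, 1) = (4, 7, 7, 9)


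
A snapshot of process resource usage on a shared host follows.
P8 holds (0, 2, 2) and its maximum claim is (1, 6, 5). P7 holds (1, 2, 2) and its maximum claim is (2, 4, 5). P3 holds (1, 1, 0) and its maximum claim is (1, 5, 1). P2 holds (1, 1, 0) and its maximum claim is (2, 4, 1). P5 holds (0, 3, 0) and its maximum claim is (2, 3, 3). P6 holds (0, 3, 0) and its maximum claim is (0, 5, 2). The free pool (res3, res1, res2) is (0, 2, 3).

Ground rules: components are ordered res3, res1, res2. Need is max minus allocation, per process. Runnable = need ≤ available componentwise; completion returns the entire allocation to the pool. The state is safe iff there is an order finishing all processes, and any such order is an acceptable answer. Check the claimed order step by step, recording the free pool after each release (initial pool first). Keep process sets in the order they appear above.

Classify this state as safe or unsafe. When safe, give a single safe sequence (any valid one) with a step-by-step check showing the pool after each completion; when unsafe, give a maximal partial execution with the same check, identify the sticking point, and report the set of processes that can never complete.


SAFE. One safe sequence: P6, P3, P2, P7, P8, P5.
Key observation: at P6 the run first touches a limit — (0, 2, 2) against (0, 2, 3), exact on a resource it actually requests.
Check, step by step:
  pool = (0, 2, 3)
  run P6 (needs (0, 2, 2), free (0, 2, 3)); after release of (0, 3, 0) the pool is (0, 5, 3)
  run P3 (needs (0, 4, 1), free (0, 5, 3)); after release of (1, 1, 0) the pool is (1, 6, 3)
  run P2 (needs (1, 3, 1), free (1, 6, 3)); after release of (1, 1, 0) the pool is (2, 7, 3)
  run P7 (needs (1, 2, 3), free (2, 7, 3)); after release of (1, 2, 2) the pool is (3, 9, 5)
  run P8 (needs (1, 4, 3), free (3, 9, 5)); after release of (0, 2, 2) the pool is (3, 11, 7)
  run P5 (needs (2, 0, 3), free (3, 11, 7)); after release of (0, 3, 0) the pool is (3, 14, 7)


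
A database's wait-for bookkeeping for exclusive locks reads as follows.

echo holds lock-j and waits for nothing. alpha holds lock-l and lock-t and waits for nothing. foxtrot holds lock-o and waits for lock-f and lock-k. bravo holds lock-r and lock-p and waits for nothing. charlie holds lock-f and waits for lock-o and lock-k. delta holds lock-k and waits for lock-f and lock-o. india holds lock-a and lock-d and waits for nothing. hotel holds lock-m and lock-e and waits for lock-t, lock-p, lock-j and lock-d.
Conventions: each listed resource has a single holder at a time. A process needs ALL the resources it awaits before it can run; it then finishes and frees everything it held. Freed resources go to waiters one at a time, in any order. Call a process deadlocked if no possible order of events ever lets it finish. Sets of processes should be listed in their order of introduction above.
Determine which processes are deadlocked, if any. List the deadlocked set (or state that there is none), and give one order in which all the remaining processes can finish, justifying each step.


Deadlocked set: foxtrot, charlie and delta.
Key observation: the cycle foxtrot -> charlie -> foxtrot can never break — each member waits on the next; delta is caught in further circular waits.
The rest can finish in the order india, echo, alpha, bravo, hotel.
Check, step by step:
  india: no waits; runs immediately, freeing lock-a and lock-d
  echo: no waits; runs immediately, freeing lock-j
  alpha: no waits; runs immediately, freeing lock-l and lock-t
  bravo: no waits; runs immediately, freeing lock-r and lock-p
  hotel waits on lock-t, lock-p, lock-j and lock-d — all released -> runs and releases lock-m and lock-e


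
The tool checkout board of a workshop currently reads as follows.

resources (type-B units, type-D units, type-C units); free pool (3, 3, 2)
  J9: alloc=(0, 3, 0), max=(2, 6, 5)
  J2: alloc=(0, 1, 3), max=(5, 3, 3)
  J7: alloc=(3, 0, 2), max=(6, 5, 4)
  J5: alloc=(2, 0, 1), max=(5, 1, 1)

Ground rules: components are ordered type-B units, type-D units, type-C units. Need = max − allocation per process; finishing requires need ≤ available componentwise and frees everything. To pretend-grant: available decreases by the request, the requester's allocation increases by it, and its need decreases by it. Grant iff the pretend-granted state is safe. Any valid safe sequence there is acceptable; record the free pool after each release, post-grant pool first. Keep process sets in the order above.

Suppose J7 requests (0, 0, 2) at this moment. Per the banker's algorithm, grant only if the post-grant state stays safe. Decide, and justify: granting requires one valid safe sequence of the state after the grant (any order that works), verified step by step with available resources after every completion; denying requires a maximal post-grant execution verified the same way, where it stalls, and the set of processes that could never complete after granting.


DENY: after the grant no complete ordering would exist.
Key observation: after J5, J2 the pool peaks at (5, 4, 4), and each blocked process is short somewhere: J9 on type-C units; J7 on type-D units.
On the post-grant state, J5, J2 is a maximal run — nothing extends it. Check, step by step:
  pool = (3, 3, 0)
  J5: need (3, 1, 0) fits (3, 3, 0); releases (2, 0, 1), pool now (5, 3, 1)
  J2: need (5, 2, 0) fits (5, 3, 1); releases (0, 1, 3), pool now (5, 4, 4)
  J9 still needs (2, 3, 5) but only (5, 4, 4) is free — short on type-C units
  J7 still needs (3, 5, 0) but only (5, 4, 4) is free — short on type-D units
Had the request been granted, J9 and J7 could never finish.


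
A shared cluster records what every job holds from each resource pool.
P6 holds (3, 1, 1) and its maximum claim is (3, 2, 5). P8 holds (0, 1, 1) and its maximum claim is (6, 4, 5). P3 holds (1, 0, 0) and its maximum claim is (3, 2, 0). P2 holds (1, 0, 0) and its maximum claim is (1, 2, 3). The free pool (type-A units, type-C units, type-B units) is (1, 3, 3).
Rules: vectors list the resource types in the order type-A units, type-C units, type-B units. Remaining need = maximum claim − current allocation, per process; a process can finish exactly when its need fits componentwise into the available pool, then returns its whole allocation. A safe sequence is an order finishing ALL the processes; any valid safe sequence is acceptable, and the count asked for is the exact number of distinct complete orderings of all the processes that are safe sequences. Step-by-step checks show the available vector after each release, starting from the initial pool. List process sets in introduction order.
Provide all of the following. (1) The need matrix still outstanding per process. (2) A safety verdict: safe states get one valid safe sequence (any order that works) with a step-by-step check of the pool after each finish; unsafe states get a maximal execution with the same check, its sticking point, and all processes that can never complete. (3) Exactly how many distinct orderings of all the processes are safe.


(1) Need matrix, components ordered type-A units, type-C units, type-B units:
  P6: (0, 1, 4)
  P8: (6, 3, 4)
  P3: (2, 2, 0)
  P2: (0, 2, 3)
(2) The state is UNSAFE.
Key observation: after P2, P3 complete, (3, 3, 3) is the best the pool ever gets, yet each leftover process wants more type-B units.
A maximal execution: P2, P3 — then nothing else fits. Step-by-step check:
  pool = (1, 3, 3)
  P2 needs (0, 2, 3) <= (1, 3, 3) -> finishes; pool += (1, 0, 0) = (2, 3, 3)
  P3 needs (2, 2, 0) <= (2, 3, 3) -> finishes; pool += (1, 0, 0) = (3, 3, 3)
  P6 cannot run: need (0, 1, 4) vs free (3, 3, 3) (insufficient type-B units)
  P8 cannot run: need (6, 3, 4) vs free (3, 3, 3) (insufficient type-A units and type-B units)
Never able to finish: P6 and P8.
(3) Exactly 0 of the possible complete orderings are safe sequences.


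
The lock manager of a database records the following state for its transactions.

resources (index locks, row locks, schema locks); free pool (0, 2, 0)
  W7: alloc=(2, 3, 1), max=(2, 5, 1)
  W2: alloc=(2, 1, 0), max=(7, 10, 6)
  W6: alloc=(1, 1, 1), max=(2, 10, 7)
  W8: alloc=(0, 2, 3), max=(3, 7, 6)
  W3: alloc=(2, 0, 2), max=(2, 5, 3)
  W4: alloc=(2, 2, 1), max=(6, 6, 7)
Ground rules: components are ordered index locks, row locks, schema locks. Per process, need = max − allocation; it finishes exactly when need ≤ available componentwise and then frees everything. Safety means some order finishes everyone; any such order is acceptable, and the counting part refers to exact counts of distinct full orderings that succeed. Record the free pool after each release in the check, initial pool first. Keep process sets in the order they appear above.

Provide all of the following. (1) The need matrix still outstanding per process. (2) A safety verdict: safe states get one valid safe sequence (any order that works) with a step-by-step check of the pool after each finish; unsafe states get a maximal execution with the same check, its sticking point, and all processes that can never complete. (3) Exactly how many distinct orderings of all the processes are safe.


(1) Remaining need (order index locks, row locks, schema locks):
  W7: (0, 2, 0)
  W2: (5, 9, 6)
  W6: (1, 9, 6)
  W8: (3, 5, 3)
  W3: (0, 5, 1)
  W4: (4, 4, 6)
(2) SAFE. One safe sequence: W7, W3, W8, W4, W6, W2.
Key observation: the order's first zero-slack moment is W7 ((0, 2, 0) needed, (0, 2, 0) free — a requested resource with nothing to spare).
Walking it through:
  pool = (0, 2, 0)
  W7: need (0, 2, 0) fits (0, 2, 0); releases (2, 3, 1), pool now (2, 5, 1)
  W3: need (0, 5, 1) fits (2, 5, 1); releases (2, 0, 2), pool now (4, 5, 3)
  W8: need (3, 5, 3) fits (4, 5, 3); releases (0, 2, 3), pool now (4, 7, 6)
  W4: need (4, 4, 6) fits (4, 7, 6); releases (2, 2, 1), pool now (6, 9, 7)
  W6: need (1, 9, 6) fits (6, 9, 7); releases (1, 1, 1), pool now (7, 10, 8)
  W2: need (5, 9, 6) fits (7, 10, 8); releases (2, 1, 0), pool now (9, 11, 8)
(3) Precisely 2 of the possible complete orderings are safe sequences.


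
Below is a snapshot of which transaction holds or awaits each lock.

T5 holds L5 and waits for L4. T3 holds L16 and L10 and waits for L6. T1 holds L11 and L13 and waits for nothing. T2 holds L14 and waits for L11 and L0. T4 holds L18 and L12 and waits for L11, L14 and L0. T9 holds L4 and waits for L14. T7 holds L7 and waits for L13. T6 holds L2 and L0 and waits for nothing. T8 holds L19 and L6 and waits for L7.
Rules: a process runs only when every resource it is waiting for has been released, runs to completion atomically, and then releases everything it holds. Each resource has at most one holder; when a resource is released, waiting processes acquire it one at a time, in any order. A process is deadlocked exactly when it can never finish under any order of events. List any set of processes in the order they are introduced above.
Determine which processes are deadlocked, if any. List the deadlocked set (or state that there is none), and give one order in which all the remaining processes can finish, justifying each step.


No process is deadlocked.
Key observation: the wait graph is acyclic; completion cascades from the unblocked processes through everyone else.
One completion order for the rest: T1, T6, T7, T2, T8, T4, T9, T3, T5.
Walking it through:
  run T1 (it waits on nothing); releases L11 and L13
  run T6 (it waits on nothing); releases L2 and L0
  T7 waits on L13 — all released -> runs and releases L7
  T2 waits on L11 and L0 — all released -> runs and releases L14
  T8 waits on L7 — all released -> runs and releases L19 and L6
  T4 waits on L11, L14 and L0 — all released -> runs and releases L18 and L12
  T9 waits on L14 — all released -> runs and releases L4
  T3 waits on L6 — all released -> runs and releases L16 and L10
  T5 waits on L4 — all released -> runs and releases L5


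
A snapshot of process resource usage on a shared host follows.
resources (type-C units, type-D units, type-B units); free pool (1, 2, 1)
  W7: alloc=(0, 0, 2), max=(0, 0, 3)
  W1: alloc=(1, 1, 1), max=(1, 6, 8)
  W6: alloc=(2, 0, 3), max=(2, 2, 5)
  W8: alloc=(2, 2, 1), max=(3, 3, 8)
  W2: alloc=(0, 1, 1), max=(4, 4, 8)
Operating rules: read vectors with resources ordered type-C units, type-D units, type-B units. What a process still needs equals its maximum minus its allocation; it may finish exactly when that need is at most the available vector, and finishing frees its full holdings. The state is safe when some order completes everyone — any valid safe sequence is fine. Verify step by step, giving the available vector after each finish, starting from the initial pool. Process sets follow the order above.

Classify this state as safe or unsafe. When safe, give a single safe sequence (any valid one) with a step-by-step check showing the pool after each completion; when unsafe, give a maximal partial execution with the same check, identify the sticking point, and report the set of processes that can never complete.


UNSAFE.
Key observation: once W7, W6 finish, the pool peaks at (3, 2, 6) — and every remaining process still needs more type-B units than that.
A maximal execution: W7, W6 — then nothing else fits. Walking it through:
  pool = (1, 2, 1)
  W7: need (0, 0, 1) fits (1, 2, 1); releases (0, 0, 2), pool now (1, 2, 3)
  W6: need (0, 2, 2) fits (1, 2, 3); releases (2, 0, 3), pool now (3, 2, 6)
  W1 cannot run: need (0, 5, 7) vs free (3, 2, 6) (insufficient type-D units and type-B units)
  W8 cannot run: need (1, 1, 7) vs free (3, 2, 6) (insufficient type-B units)
  W2 cannot run: need (4, 3, 7) vs free (3, 2, 6) (insufficient type-C units, type-D units and type-B units)
Permanently blocked: W1, W8 and W2.
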